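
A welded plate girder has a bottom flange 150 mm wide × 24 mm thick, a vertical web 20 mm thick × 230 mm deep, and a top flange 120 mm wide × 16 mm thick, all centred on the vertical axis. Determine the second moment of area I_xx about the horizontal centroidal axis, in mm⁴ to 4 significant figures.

Split into non-overlapping primitives; take the origin at the lower-left of the bounding box.
Bottom plate: 150 × 24, A = 3 600 mm², y = 12 mm, Ī = 172 800 mm⁴.
Web plate: 20 × 230, A = 4 600 mm², y = 139 mm, Ī = 20 278 333 mm⁴.
Top plate: 120 × 16, A = 1 920 mm², y = 262 mm, Ī = 40 960 mm⁴.
Centroid: ȳ = ΣA·y / ΣA = 117.158 mm.
Transfer each piece to the horizontal centroidal axis using Ī + A·d² with d = y − 117.158:
  bottom plate: d = -105.158 mm → contributes +39 982 416 mm⁴
  web plate: d = 21.8419 mm → contributes +22 472 848 mm⁴
  top plate: d = 144.842 mm → contributes +40 320 976 mm⁴
Total I = 102 776 240 mm⁴.

I_xx ≈ 1.028 × 10⁸ mm⁴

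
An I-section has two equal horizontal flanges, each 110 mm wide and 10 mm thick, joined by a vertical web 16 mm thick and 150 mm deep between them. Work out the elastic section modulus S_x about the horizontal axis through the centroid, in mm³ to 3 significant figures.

S_x ≈ 2.19 × 10⁵ mm³

Break the section into simple shapes (no overlaps), measuring from the bottom-left corner of the bounding box.
Bottom flange: 110 × 10, A = 1 100 mm², y = 5 mm, Ī = 9166.7 mm⁴.
Web: 16 × 150, A = 2 400 mm², y = 85 mm, Ī = 4 500 000 mm⁴.
Top flange: 110 × 10, A = 1 100 mm², y = 165 mm, Ī = 9166.7 mm⁴.
By symmetry the centroid is at mid-height, ȳ = 85 mm.
Transfer each piece to the horizontal axis through the centroid using Ī + A·d² with d = y − 85:
  bottom flange: d = -80 mm → contributes +7 049 167 mm⁴
  web: d = 0 mm → contributes +4 500 000 mm⁴
  top flange: d = 80 mm → contributes +7 049 167 mm⁴
Total I = 18 598 333 mm⁴.
Extreme fibre distance c = 85 mm; S = I/c = 218 804 mm³.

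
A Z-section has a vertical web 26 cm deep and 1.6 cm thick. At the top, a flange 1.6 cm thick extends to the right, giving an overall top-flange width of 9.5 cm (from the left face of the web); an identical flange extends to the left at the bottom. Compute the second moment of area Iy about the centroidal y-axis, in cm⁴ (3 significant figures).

Decompose the section into non-overlapping parts with the origin at the bottom-left of its bounding rectangle.
Web: 1.6 × 26, A = 41.6 cm², x = 8.7 cm, Ī = 8.8747 cm⁴.
Top flange (beyond web): 7.9 × 1.6, A = 12.64 cm², x = 13.45 cm, Ī = 65.739 cm⁴.
Bottom flange (beyond web): 7.9 × 1.6, A = 12.64 cm², x = 3.95 cm, Ī = 65.739 cm⁴.
Centroid: x̄ = ΣA·x / ΣA = 8.7 cm.
Transfer each piece to the centroidal y-axis using Ī + A·d² with d = x − 8.7:
  web: d = 0 cm → contributes +8.8747 cm⁴
  top flange (beyond web): d = 4.75 cm → contributes +350.93 cm⁴
  bottom flange (beyond web): d = -4.75 cm → contributes +350.93 cm⁴
Total I = 710.73 cm⁴.

Iy ≈ 711 cm⁴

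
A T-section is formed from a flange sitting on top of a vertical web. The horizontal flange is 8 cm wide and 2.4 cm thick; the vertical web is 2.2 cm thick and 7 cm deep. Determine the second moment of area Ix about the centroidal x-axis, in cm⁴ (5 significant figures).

Ix ≈ 260.87 cm⁴

Break the section into simple shapes (no overlaps), measuring from the bottom-left corner of the bounding box.
Flange: 8 × 2.4, A = 19.2 cm², y = 8.2 cm, Ī = 9.216 cm⁴.
Web: 2.2 × 7, A = 15.4 cm², y = 3.5 cm, Ī = 62.88333 cm⁴.
Centroid: ȳ = ΣA·y / ΣA = 6.108092 cm.
Transfer each piece to the centroidal x-axis using Ī + A·d² with d = y − 6.108092:
  flange: d = 2.091908 cm → contributes +93.23668 cm⁴
  web: d = -2.608092 cm → contributes +167.6364 cm⁴
Total I = 260.8731 cm⁴.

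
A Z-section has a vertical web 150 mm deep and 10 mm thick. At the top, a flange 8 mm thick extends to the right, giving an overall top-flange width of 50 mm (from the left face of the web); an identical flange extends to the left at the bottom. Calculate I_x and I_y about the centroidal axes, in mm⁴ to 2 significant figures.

Break the section into simple shapes (no overlaps), measuring from the bottom-left corner of the bounding box.
Web: 10 × 150, A = 1 500 mm², y = 75 mm, Ī = 2 812 500 mm⁴.
Top flange (beyond web): 40 × 8, A = 320 mm², y = 146 mm, Ī = 1 707 mm⁴.
Bottom flange (beyond web): 40 × 8, A = 320 mm², y = 4 mm, Ī = 1 707 mm⁴.
Centroid: ȳ = ΣA·y / ΣA = 75 mm.
Transfer each piece to the centroidal x-axis using Ī + A·d² with d = y − 75:
  web: d = 0 mm → contributes +2 812 500 mm⁴
  top flange (beyond web): d = 71 mm → contributes +1 614 827 mm⁴
  bottom flange (beyond web): d = -71 mm → contributes +1 614 827 mm⁴
Total I = 6 042 153 mm⁴.
For the y-axis: x̄ = 45 mm.
Repeating about the centroidal y-axis gives I_y = 497 833 mm⁴.

I_x ≈ 6.0 × 10⁶ mm⁴, I_y ≈ 5.0 × 10⁵ mm⁴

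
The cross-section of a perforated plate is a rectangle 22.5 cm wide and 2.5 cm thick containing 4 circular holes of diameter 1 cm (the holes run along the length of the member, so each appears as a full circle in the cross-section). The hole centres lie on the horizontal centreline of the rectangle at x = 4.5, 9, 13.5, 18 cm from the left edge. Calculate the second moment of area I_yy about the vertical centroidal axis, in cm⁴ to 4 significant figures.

Treat the section as a set of non-overlapping primitives; coordinates are from the bounding-box lower-left.
Plate: 22.5 × 2.5, A = 56.25 cm², x = 11.25 cm, Ī = 2373.05 cm⁴.
Hole 1 (subtracted): ⌀1, A = 0.785398 cm², x = 4.5 cm, Ī = 0.0490874 cm⁴.
Hole 2 (subtracted): ⌀1, A = 0.785398 cm², x = 9 cm, Ī = 0.0490874 cm⁴.
Hole 3 (subtracted): ⌀1, A = 0.785398 cm², x = 13.5 cm, Ī = 0.0490874 cm⁴.
Hole 4 (subtracted): ⌀1, A = 0.785398 cm², x = 18 cm, Ī = 0.0490874 cm⁴.
By symmetry the centroid is at mid-width, x̄ = 11.25 cm.
Transfer each piece to the vertical centroidal axis using Ī + A·d² with d = x − 11.25:
  plate: d = 0 cm → contributes +2373.05 cm⁴
  hole 1: d = -6.75 cm → contributes −35.8338 cm⁴
  hole 2: d = -2.25 cm → contributes −4.02517 cm⁴
  hole 3: d = 2.25 cm → contributes −4.02517 cm⁴
  hole 4: d = 6.75 cm → contributes −35.8338 cm⁴
Total I = 2293.33 cm⁴.

I_yy ≈ 2293 cm⁴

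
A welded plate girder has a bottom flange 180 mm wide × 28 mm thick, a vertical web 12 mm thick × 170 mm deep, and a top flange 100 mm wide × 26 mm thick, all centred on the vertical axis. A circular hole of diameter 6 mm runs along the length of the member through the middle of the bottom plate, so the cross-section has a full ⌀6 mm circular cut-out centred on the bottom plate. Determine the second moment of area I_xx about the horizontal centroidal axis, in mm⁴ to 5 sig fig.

I_xx ≈ 7.3443 × 10⁷ mm⁴

Treat the section as a set of non-overlapping primitives; coordinates are from the bounding-box lower-left.
Bottom plate: 180 × 28, A = 5 040 mm², y = 14 mm, Ī = 329 280 mm⁴.
Web plate: 12 × 170, A = 2 040 mm², y = 113 mm, Ī = 4 913 000 mm⁴.
Top plate: 100 × 26, A = 2 600 mm², y = 211 mm, Ī = 146466.7 mm⁴.
Hole (subtracted): ⌀6, A = 28.27433 mm², y = 14 mm, Ī = 63.61725 mm⁴.
Centroid: ȳ = ΣA·y / ΣA = 87.99299 mm.
Transfer each piece to the horizontal centroidal axis using Ī + A·d² with d = y − 87.99299:
  bottom plate: d = -73.99299 mm → contributes +27 923 088 mm⁴
  web plate: d = 25.00701 mm → contributes +6 188 716 mm⁴
  top plate: d = 123.007 mm → contributes +39 486 353 mm⁴
  hole: d = -73.99299 mm → contributes −154864.5 mm⁴
Total I = 73 443 292 mm⁴.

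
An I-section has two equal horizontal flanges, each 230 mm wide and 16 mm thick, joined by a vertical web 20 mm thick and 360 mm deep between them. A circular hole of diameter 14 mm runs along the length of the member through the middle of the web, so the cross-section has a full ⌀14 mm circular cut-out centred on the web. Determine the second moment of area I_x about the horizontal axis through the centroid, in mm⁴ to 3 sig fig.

I_x ≈ 3.38 × 10⁸ mm⁴

Decompose the section into non-overlapping parts with the origin at the bottom-left of its bounding rectangle.
Bottom flange: 230 × 16, A = 3 680 mm², y = 8 mm, Ī = 78 507 mm⁴.
Web: 20 × 360, A = 7 200 mm², y = 196 mm, Ī = 77 760 000 mm⁴.
Top flange: 230 × 16, A = 3 680 mm², y = 384 mm, Ī = 78 507 mm⁴.
Hole (subtracted): ⌀14, A = 153.94 mm², y = 196 mm, Ī = 1885.7 mm⁴.
By symmetry the centroid is at mid-height, ȳ = 196 mm.
Transfer each piece to the horizontal axis through the centroid using Ī + A·d² with d = y − 196:
  bottom flange: d = -188 mm → contributes +130 144 427 mm⁴
  web: d = 0 mm → contributes +77 760 000 mm⁴
  top flange: d = 188 mm → contributes +130 144 427 mm⁴
  hole: d = 0 mm → contributes −1885.7 mm⁴
Total I = 338 046 968 mm⁴.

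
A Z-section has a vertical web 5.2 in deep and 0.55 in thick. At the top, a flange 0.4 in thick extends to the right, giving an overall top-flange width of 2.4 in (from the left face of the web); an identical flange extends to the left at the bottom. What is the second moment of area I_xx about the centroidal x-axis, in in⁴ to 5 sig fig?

I_xx ≈ 14.989 in⁴

Decompose the section into non-overlapping parts with the origin at the bottom-left of its bounding rectangle.
Web: 0.55 × 5.2, A = 2.86 in², y = 2.6 in, Ī = 6.444533 in⁴.
Top flange (beyond web): 1.85 × 0.4, A = 0.74 in², y = 5 in, Ī = 0.009866667 in⁴.
Bottom flange (beyond web): 1.85 × 0.4, A = 0.74 in², y = 0.2 in, Ī = 0.009866667 in⁴.
Centroid: ȳ = ΣA·y / ΣA = 2.6 in.
Transfer each piece to the centroidal x-axis using Ī + A·d² with d = y − 2.6:
  web: d = 0 in → contributes +6.444533 in⁴
  top flange (beyond web): d = 2.4 in → contributes +4.272267 in⁴
  bottom flange (beyond web): d = -2.4 in → contributes +4.272267 in⁴
Total I = 14.98907 in⁴.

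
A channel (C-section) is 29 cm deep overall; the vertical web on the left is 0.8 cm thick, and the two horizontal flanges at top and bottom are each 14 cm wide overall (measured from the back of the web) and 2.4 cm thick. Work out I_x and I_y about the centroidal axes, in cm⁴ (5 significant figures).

I_x ≈ 1.2864 × 10⁴ cm⁴, I_y ≈ 1753.3 cm⁴

Treat the section as a set of non-overlapping primitives; coordinates are from the bounding-box lower-left.
Web: 0.8 × 29, A = 23.2 cm², y = 14.5 cm, Ī = 1625.933 cm⁴.
Top flange (beyond web): 13.2 × 2.4, A = 31.68 cm², y = 27.8 cm, Ī = 15.2064 cm⁴.
Bottom flange (beyond web): 13.2 × 2.4, A = 31.68 cm², y = 1.2 cm, Ī = 15.2064 cm⁴.
By symmetry the centroid is at mid-height, ȳ = 14.5 cm.
Transfer each piece to the centroidal x-axis using Ī + A·d² with d = y − 14.5:
  web: d = 0 cm → contributes +1625.933 cm⁴
  top flange (beyond web): d = 13.3 cm → contributes +5619.082 cm⁴
  bottom flange (beyond web): d = -13.3 cm → contributes +5619.082 cm⁴
Total I = 12864.1 cm⁴.
For the y-axis: x̄ = 5.523845 cm.
Repeating about the centroidal y-axis gives I_y = 1753.337 cm⁴.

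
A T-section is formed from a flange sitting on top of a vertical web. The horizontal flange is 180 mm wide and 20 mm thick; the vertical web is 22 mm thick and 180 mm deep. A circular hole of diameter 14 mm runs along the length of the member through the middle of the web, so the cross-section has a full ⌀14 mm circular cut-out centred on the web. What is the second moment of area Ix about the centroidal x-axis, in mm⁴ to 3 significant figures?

Ix ≈ 2.93 × 10⁷ mm⁴

Break the section into simple shapes (no overlaps), measuring from the bottom-left corner of the bounding box.
Flange: 180 × 20, A = 3 600 mm², y = 190 mm, Ī = 120 000 mm⁴.
Web: 22 × 180, A = 3 960 mm², y = 90 mm, Ī = 10 692 000 mm⁴.
Hole (subtracted): ⌀14, A = 153.94 mm², y = 90 mm, Ī = 1885.7 mm⁴.
Centroid: ȳ = ΣA·y / ΣA = 138.61 mm.
Transfer each piece to the centroidal x-axis using Ī + A·d² with d = y − 138.61:
  flange: d = 51.391 mm → contributes +9 627 789 mm⁴
  web: d = -48.609 mm → contributes +20 048 760 mm⁴
  hole: d = -48.609 mm → contributes −365 613 mm⁴
Total I = 29 310 936 mm⁴.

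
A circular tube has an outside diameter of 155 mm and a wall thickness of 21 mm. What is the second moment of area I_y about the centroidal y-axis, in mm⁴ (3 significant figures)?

I_y ≈ 2.03 × 10⁷ mm⁴

Split into non-overlapping primitives; take the origin at the lower-left of the bounding box.
Outer circle: ⌀155, A = 18 869 mm², x = 77.5 mm, Ī = 28 333 269 mm⁴.
Bore (subtracted): ⌀113, A = 10 029 mm², x = 77.5 mm, Ī = 8 003 569 mm⁴.
By symmetry the centroid is at mid-width, x̄ = 77.5 mm.
All pieces are centred on the centroidal y-axis, so I = ΣĪ (holes subtracted) = 20 329 701 mm⁴.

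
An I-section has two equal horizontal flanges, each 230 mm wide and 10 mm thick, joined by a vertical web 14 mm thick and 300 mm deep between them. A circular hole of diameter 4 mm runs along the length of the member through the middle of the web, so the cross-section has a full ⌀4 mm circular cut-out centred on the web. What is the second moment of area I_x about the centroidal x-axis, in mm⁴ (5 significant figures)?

I_x ≈ 1.4205 × 10⁸ mm⁴

Treat the section as a set of non-overlapping primitives; coordinates are from the bounding-box lower-left.
Bottom flange: 230 × 10, A = 2 300 mm², y = 5 mm, Ī = 19166.67 mm⁴.
Web: 14 × 300, A = 4 200 mm², y = 160 mm, Ī = 31 500 000 mm⁴.
Top flange: 230 × 10, A = 2 300 mm², y = 315 mm, Ī = 19166.67 mm⁴.
Hole (subtracted): ⌀4, A = 12.56637 mm², y = 160 mm, Ī = 12.56637 mm⁴.
By symmetry the centroid is at mid-height, ȳ = 160 mm.
Transfer each piece to the centroidal x-axis using Ī + A·d² with d = y − 160:
  bottom flange: d = -155 mm → contributes +55 276 667 mm⁴
  web: d = 0 mm → contributes +31 500 000 mm⁴
  top flange: d = 155 mm → contributes +55 276 667 mm⁴
  hole: d = 0 mm → contributes −12.56637 mm⁴
Total I = 142 053 321 mm⁴.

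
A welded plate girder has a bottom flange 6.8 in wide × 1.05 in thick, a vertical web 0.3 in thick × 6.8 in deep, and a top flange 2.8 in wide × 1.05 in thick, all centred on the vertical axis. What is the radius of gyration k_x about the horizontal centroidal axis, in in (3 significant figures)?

Decompose the section into non-overlapping parts with the origin at the bottom-left of its bounding rectangle.
Bottom plate: 6.8 × 1.05, A = 7.14 in², y = 0.525 in, Ī = 0.65599 in⁴.
Web plate: 0.3 × 6.8, A = 2.04 in², y = 4.45 in, Ī = 7.8608 in⁴.
Top plate: 2.8 × 1.05, A = 2.94 in², y = 8.375 in, Ī = 0.27011 in⁴.
Centroid: ȳ = ΣA·y / ΣA = 3.0899 in.
Transfer each piece to the horizontal centroidal axis using Ī + A·d² with d = y − 3.0899:
  bottom plate: d = -2.5649 in → contributes +47.626 in⁴
  web plate: d = 1.3601 in → contributes +11.635 in⁴
  top plate: d = 5.2851 in → contributes +82.393 in⁴
Total I = 141.65 in⁴.
Radius of gyration: k = √(I/A) = √(141.65 / 12.12) = 3.4187 in.

k_x ≈ 3.42 in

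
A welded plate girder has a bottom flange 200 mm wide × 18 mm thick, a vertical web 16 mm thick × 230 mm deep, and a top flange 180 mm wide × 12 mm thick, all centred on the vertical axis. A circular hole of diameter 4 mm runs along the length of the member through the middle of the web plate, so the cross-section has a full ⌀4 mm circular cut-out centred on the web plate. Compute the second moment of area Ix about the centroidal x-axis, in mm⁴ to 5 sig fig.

Decompose the section into non-overlapping parts with the origin at the bottom-left of its bounding rectangle.
Bottom plate: 200 × 18, A = 3 600 mm², y = 9 mm, Ī = 97 200 mm⁴.
Web plate: 16 × 230, A = 3 680 mm², y = 133 mm, Ī = 16 222 667 mm⁴.
Top plate: 180 × 12, A = 2 160 mm², y = 254 mm, Ī = 25 920 mm⁴.
Hole (subtracted): ⌀4, A = 12.56637 mm², y = 133 mm, Ī = 12.56637 mm⁴.
Centroid: ȳ = ΣA·y / ΣA = 113.3722 mm.
Transfer each piece to the centroidal x-axis using Ī + A·d² with d = y − 113.3722:
  bottom plate: d = -104.3722 mm → contributes +39 313 985 mm⁴
  web plate: d = 19.62782 mm → contributes +17 640 392 mm⁴
  top plate: d = 140.6278 mm → contributes +42 742 479 mm⁴
  hole: d = 19.62782 mm → contributes −4853.779 mm⁴
Total I = 99 692 002 mm⁴.

Ix ≈ 9.9692 × 10⁷ mm⁴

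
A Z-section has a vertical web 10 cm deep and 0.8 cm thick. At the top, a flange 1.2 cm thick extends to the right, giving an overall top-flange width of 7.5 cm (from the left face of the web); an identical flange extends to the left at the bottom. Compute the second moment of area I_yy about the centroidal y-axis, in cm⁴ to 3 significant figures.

Decompose the section into non-overlapping parts with the origin at the bottom-left of its bounding rectangle.
Web: 0.8 × 10, A = 8 cm², x = 7.1 cm, Ī = 0.42667 cm⁴.
Top flange (beyond web): 6.7 × 1.2, A = 8.04 cm², x = 10.85 cm, Ī = 30.076 cm⁴.
Bottom flange (beyond web): 6.7 × 1.2, A = 8.04 cm², x = 3.35 cm, Ī = 30.076 cm⁴.
Centroid: x̄ = ΣA·x / ΣA = 7.1 cm.
Transfer each piece to the centroidal y-axis using Ī + A·d² with d = x − 7.1:
  web: d = 0 cm → contributes +0.42667 cm⁴
  top flange (beyond web): d = 3.75 cm → contributes +143.14 cm⁴
  bottom flange (beyond web): d = -3.75 cm → contributes +143.14 cm⁴
Total I = 286.7 cm⁴.

I_yy ≈ 287 cm⁴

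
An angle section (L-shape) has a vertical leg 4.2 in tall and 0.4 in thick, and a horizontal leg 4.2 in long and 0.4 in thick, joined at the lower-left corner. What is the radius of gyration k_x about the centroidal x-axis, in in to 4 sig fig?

k_x ≈ 1.296 in

Break the section into simple shapes (no overlaps), measuring from the bottom-left corner of the bounding box.
Vertical leg: 0.4 × 4.2, A = 1.68 in², y = 2.1 in, Ī = 2.4696 in⁴.
Horizontal leg (remainder): 3.8 × 0.4, A = 1.52 in², y = 0.2 in, Ī = 0.0202667 in⁴.
Centroid: ȳ = ΣA·y / ΣA = 1.1975 in.
Transfer each piece to the centroidal x-axis using Ī + A·d² with d = y − 1.1975:
  vertical leg: d = 0.9025 in → contributes +3.83797 in⁴
  horizontal leg (remainder): d = -0.9975 in → contributes +1.53268 in⁴
Total I = 5.37065 in⁴.
Radius of gyration: k = √(I/A) = √(5.37065 / 3.2) = 1.2955 in.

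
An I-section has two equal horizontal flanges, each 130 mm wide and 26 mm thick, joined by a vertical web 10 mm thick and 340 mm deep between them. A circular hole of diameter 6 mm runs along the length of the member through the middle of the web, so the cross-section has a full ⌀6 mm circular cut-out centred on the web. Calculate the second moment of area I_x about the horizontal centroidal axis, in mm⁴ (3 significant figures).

I_x ≈ 2.60 × 10⁸ mm⁴

Split into non-overlapping primitives; take the origin at the lower-left of the bounding box.
Bottom flange: 130 × 26, A = 3 380 mm², y = 13 mm, Ī = 190 407 mm⁴.
Web: 10 × 340, A = 3 400 mm², y = 196 mm, Ī = 32 753 333 mm⁴.
Top flange: 130 × 26, A = 3 380 mm², y = 379 mm, Ī = 190 407 mm⁴.
Hole (subtracted): ⌀6, A = 28.274 mm², y = 196 mm, Ī = 63.617 mm⁴.
By symmetry the centroid is at mid-height, ȳ = 196 mm.
Transfer each piece to the horizontal centroidal axis using Ī + A·d² with d = y − 196:
  bottom flange: d = -183 mm → contributes +113 383 227 mm⁴
  web: d = 0 mm → contributes +32 753 333 mm⁴
  top flange: d = 183 mm → contributes +113 383 227 mm⁴
  hole: d = 0 mm → contributes −63.617 mm⁴
Total I = 259 519 723 mm⁴.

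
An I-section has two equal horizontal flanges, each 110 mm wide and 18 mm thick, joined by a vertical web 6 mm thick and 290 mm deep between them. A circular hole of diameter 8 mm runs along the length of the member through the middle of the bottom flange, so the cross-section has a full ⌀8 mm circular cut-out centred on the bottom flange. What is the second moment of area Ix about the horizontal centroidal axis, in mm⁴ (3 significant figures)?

Ix ≈ 1.05 × 10⁸ mm⁴

Treat the section as a set of non-overlapping primitives; coordinates are from the bounding-box lower-left.
Bottom flange: 110 × 18, A = 1 980 mm², y = 9 mm, Ī = 53 460 mm⁴.
Web: 6 × 290, A = 1 740 mm², y = 163 mm, Ī = 12 194 500 mm⁴.
Top flange: 110 × 18, A = 1 980 mm², y = 317 mm, Ī = 53 460 mm⁴.
Hole (subtracted): ⌀8, A = 50.265 mm², y = 9 mm, Ī = 201.06 mm⁴.
Centroid: ȳ = ΣA·y / ΣA = 164.37 mm.
Transfer each piece to the horizontal centroidal axis using Ī + A·d² with d = y − 164.37:
  bottom flange: d = -155.37 mm → contributes +47 850 419 mm⁴
  web: d = -1.3701 mm → contributes +12 197 766 mm⁴
  top flange: d = 152.63 mm → contributes +46 179 295 mm⁴
  hole: d = -155.37 mm → contributes −1 213 604 mm⁴
Total I = 105 013 877 mm⁴.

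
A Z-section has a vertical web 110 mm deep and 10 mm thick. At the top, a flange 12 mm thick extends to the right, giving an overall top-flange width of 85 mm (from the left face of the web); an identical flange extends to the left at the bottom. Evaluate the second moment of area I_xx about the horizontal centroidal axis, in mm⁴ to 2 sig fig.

I_xx ≈ 5.5 × 10⁶ mm⁴

Split into non-overlapping primitives; take the origin at the lower-left of the bounding box.
Web: 10 × 110, A = 1 100 mm², y = 55 mm, Ī = 1 109 167 mm⁴.
Top flange (beyond web): 75 × 12, A = 900 mm², y = 104 mm, Ī = 10 800 mm⁴.
Bottom flange (beyond web): 75 × 12, A = 900 mm², y = 6 mm, Ī = 10 800 mm⁴.
Centroid: ȳ = ΣA·y / ΣA = 55 mm.
Transfer each piece to the horizontal centroidal axis using Ī + A·d² with d = y − 55:
  web: d = 0 mm → contributes +1 109 167 mm⁴
  top flange (beyond web): d = 49 mm → contributes +2 171 700 mm⁴
  bottom flange (beyond web): d = -49 mm → contributes +2 171 700 mm⁴
Total I = 5 452 567 mm⁴.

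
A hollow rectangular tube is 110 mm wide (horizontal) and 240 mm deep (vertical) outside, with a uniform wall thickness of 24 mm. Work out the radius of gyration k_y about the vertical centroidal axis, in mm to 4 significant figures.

Split into non-overlapping primitives; take the origin at the lower-left of the bounding box.
Outer rectangle: 110 × 240, A = 26 400 mm², x = 55 mm, Ī = 26 620 000 mm⁴.
Inner void (subtracted): 62 × 192, A = 11 904 mm², x = 55 mm, Ī = 3 813 248 mm⁴.
By symmetry the centroid is at mid-width, x̄ = 55 mm.
All pieces are centred on the vertical centroidal axis, so I = ΣĪ (holes subtracted) = 22 806 752 mm⁴.
Radius of gyration: k = √(I/A) = √(22 806 752 / 14 496) = 39.665 mm.

k_y ≈ 39.67 mm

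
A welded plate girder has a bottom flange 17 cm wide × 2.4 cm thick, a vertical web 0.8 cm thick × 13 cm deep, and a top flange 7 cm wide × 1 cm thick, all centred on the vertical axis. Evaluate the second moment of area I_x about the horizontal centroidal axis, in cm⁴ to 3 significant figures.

I_x ≈ 1720 cm⁴

Break the section into simple shapes (no overlaps), measuring from the bottom-left corner of the bounding box.
Bottom plate: 17 × 2.4, A = 40.8 cm², y = 1.2 cm, Ī = 19.584 cm⁴.
Web plate: 0.8 × 13, A = 10.4 cm², y = 8.9 cm, Ī = 146.47 cm⁴.
Top plate: 7 × 1, A = 7 cm², y = 15.9 cm, Ī = 0.58333 cm⁴.
Centroid: ȳ = ΣA·y / ΣA = 4.344 cm.
Transfer each piece to the horizontal centroidal axis using Ī + A·d² with d = y − 4.344:
  bottom plate: d = -3.144 cm → contributes +422.88 cm⁴
  web plate: d = 4.556 cm → contributes +362.34 cm⁴
  top plate: d = 11.556 cm → contributes +935.37 cm⁴
Total I = 1720.6 cm⁴.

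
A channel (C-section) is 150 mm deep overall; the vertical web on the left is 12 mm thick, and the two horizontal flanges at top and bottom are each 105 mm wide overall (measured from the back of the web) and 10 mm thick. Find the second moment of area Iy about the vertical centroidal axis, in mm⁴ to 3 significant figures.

Iy ≈ 3.88 × 10⁶ mm⁴

Treat the section as a set of non-overlapping primitives; coordinates are from the bounding-box lower-left.
Web: 12 × 150, A = 1 800 mm², x = 6 mm, Ī = 21 600 mm⁴.
Top flange (beyond web): 93 × 10, A = 930 mm², x = 58.5 mm, Ī = 670 298 mm⁴.
Bottom flange (beyond web): 93 × 10, A = 930 mm², x = 58.5 mm, Ī = 670 298 mm⁴.
Centroid: x̄ = ΣA·x / ΣA = 32.68 mm.
Transfer each piece to the vertical centroidal axis using Ī + A·d² with d = x − 32.68:
  web: d = -26.68 mm → contributes +1 302 912 mm⁴
  top flange (beyond web): d = 25.82 mm → contributes +1 290 287 mm⁴
  bottom flange (beyond web): d = 25.82 mm → contributes +1 290 287 mm⁴
Total I = 3 883 486 mm⁴.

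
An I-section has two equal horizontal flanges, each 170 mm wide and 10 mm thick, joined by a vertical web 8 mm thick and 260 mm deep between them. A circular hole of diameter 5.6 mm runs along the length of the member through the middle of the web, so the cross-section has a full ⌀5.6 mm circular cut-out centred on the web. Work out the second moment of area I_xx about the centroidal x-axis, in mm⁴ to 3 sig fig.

Break the section into simple shapes (no overlaps), measuring from the bottom-left corner of the bounding box.
Bottom flange: 170 × 10, A = 1 700 mm², y = 5 mm, Ī = 14 167 mm⁴.
Web: 8 × 260, A = 2 080 mm², y = 140 mm, Ī = 11 717 333 mm⁴.
Top flange: 170 × 10, A = 1 700 mm², y = 275 mm, Ī = 14 167 mm⁴.
Hole (subtracted): ⌀5.6, A = 24.63 mm², y = 140 mm, Ī = 48.275 mm⁴.
By symmetry the centroid is at mid-height, ȳ = 140 mm.
Transfer each piece to the centroidal x-axis using Ī + A·d² with d = y − 140:
  bottom flange: d = -135 mm → contributes +30 996 667 mm⁴
  web: d = 0 mm → contributes +11 717 333 mm⁴
  top flange: d = 135 mm → contributes +30 996 667 mm⁴
  hole: d = 0 mm → contributes −48.275 mm⁴
Total I = 73 710 618 mm⁴.

I_xx ≈ 7.37 × 10⁷ mm⁴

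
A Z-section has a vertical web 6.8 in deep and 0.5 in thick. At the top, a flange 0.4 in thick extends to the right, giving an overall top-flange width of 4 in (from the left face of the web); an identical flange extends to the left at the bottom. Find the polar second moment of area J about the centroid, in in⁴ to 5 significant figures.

Break the section into simple shapes (no overlaps), measuring from the bottom-left corner of the bounding box.
Web: 0.5 × 6.8, A = 3.4 in², y = 3.4 in, Ī = 13.10133 in⁴.
Top flange (beyond web): 3.5 × 0.4, A = 1.4 in², y = 6.6 in, Ī = 0.01866667 in⁴.
Bottom flange (beyond web): 3.5 × 0.4, A = 1.4 in², y = 0.2 in, Ī = 0.01866667 in⁴.
Centroid: ȳ = ΣA·y / ΣA = 3.4 in.
Transfer each piece to the centroidal x-axis using Ī + A·d² with d = y − 3.4:
  web: d = 0 in → contributes +13.10133 in⁴
  top flange (beyond web): d = 3.2 in → contributes +14.35467 in⁴
  bottom flange (beyond web): d = -3.2 in → contributes +14.35467 in⁴
Total I = 41.81067 in⁴.
For the y-axis: x̄ = 3.75 in.
Repeating about the centroidal y-axis gives I_y = 14.12917 in⁴.
Polar second moment: J = I_x + I_y = 55.93983 in⁴.

J ≈ 55.940 in⁴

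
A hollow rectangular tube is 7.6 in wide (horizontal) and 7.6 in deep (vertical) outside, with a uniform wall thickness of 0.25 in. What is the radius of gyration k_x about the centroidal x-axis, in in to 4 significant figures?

k_x ≈ 3.002 in

Treat the section as a set of non-overlapping primitives; coordinates are from the bounding-box lower-left.
Outer rectangle: 7.6 × 7.6, A = 57.76 in², y = 3.8 in, Ī = 278.018 in⁴.
Inner void (subtracted): 7.1 × 7.1, A = 50.41 in², y = 3.8 in, Ī = 211.764 in⁴.
By symmetry the centroid is at mid-height, ȳ = 3.8 in.
All pieces are centred on the centroidal x-axis, so I = ΣĪ (holes subtracted) = 66.2541 in⁴.
Radius of gyration: k = √(I/A) = √(66.2541 / 7.35) = 3.00236 in.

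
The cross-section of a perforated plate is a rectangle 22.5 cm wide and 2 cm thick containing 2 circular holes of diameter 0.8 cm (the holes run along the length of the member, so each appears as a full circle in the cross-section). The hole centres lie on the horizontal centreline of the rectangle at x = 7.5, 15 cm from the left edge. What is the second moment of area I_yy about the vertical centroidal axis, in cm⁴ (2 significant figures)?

I_yy ≈ 1900 cm⁴

Decompose the section into non-overlapping parts with the origin at the bottom-left of its bounding rectangle.
Plate: 22.5 × 2, A = 45 cm², x = 11.25 cm, Ī = 1 898 cm⁴.
Hole 1 (subtracted): ⌀0.8, A = 0.5027 cm², x = 7.5 cm, Ī = 0.02011 cm⁴.
Hole 2 (subtracted): ⌀0.8, A = 0.5027 cm², x = 15 cm, Ī = 0.02011 cm⁴.
By symmetry the centroid is at mid-width, x̄ = 11.25 cm.
Transfer each piece to the vertical centroidal axis using Ī + A·d² with d = x − 11.25:
  plate: d = 0 cm → contributes +1 898 cm⁴
  hole 1: d = -3.75 cm → contributes −7.089 cm⁴
  hole 2: d = 3.75 cm → contributes −7.089 cm⁴
Total I = 1 884 cm⁴.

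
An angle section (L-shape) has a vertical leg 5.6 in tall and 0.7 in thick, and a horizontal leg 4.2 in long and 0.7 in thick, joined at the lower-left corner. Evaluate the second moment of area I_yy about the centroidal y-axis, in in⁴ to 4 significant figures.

I_yy ≈ 9.310 in⁴

Decompose the section into non-overlapping parts with the origin at the bottom-left of its bounding rectangle.
Vertical leg: 0.7 × 5.6, A = 3.92 in², x = 0.35 in, Ī = 0.160067 in⁴.
Horizontal leg (remainder): 3.5 × 0.7, A = 2.45 in², x = 2.45 in, Ī = 2.50104 in⁴.
Centroid: x̄ = ΣA·x / ΣA = 1.15769 in.
Transfer each piece to the centroidal y-axis using Ī + A·d² with d = x − 1.15769:
  vertical leg: d = -0.807692 in → contributes +2.71734 in⁴
  horizontal leg (remainder): d = 1.29231 in → contributes +6.59269 in⁴
Total I = 9.31003 in⁴.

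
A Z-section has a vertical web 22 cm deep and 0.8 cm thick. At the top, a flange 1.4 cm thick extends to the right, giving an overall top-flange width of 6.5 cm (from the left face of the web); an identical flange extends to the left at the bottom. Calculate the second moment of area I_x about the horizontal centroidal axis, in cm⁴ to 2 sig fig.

I_x ≈ 2400 cm⁴

Treat the section as a set of non-overlapping primitives; coordinates are from the bounding-box lower-left.
Web: 0.8 × 22, A = 17.6 cm², y = 11 cm, Ī = 709.9 cm⁴.
Top flange (beyond web): 5.7 × 1.4, A = 7.98 cm², y = 21.3 cm, Ī = 1.303 cm⁴.
Bottom flange (beyond web): 5.7 × 1.4, A = 7.98 cm², y = 0.7 cm, Ī = 1.303 cm⁴.
Centroid: ȳ = ΣA·y / ΣA = 11 cm.
Transfer each piece to the horizontal centroidal axis using Ī + A·d² with d = y − 11:
  web: d = 0 cm → contributes +709.9 cm⁴
  top flange (beyond web): d = 10.3 cm → contributes +847.9 cm⁴
  bottom flange (beyond web): d = -10.3 cm → contributes +847.9 cm⁴
Total I = 2 406 cm⁴.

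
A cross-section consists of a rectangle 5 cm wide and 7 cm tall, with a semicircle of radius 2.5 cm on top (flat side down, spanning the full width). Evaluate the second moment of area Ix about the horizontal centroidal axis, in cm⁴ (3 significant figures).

Ix ≈ 307 cm⁴

Treat the section as a set of non-overlapping primitives; coordinates are from the bounding-box lower-left.
Rectangular body: 5 × 7, A = 35 cm², y = 3.5 cm, Ī = 142.92 cm⁴.
Semicircular cap: semicircle r = 2.5, A = 9.8175 cm², y = 8.061 cm, Ī = 4.2874 cm⁴.
Centroid: ȳ = ΣA·y / ΣA = 4.4991 cm.
Transfer each piece to the horizontal centroidal axis using Ī + A·d² with d = y − 4.4991:
  rectangular body: d = -0.99912 cm → contributes +177.85 cm⁴
  semicircular cap: d = 3.5619 cm → contributes +128.84 cm⁴
Total I = 306.7 cm⁴.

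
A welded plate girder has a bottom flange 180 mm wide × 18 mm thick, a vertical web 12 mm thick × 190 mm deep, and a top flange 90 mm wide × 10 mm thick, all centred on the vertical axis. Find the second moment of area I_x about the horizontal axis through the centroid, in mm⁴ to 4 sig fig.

Break the section into simple shapes (no overlaps), measuring from the bottom-left corner of the bounding box.
Bottom plate: 180 × 18, A = 3 240 mm², y = 9 mm, Ī = 87 480 mm⁴.
Web plate: 12 × 190, A = 2 280 mm², y = 113 mm, Ī = 6 859 000 mm⁴.
Top plate: 90 × 10, A = 900 mm², y = 213 mm, Ī = 7 500 mm⁴.
Centroid: ȳ = ΣA·y / ΣA = 74.5327 mm.
Transfer each piece to the horizontal axis through the centroid using Ī + A·d² with d = y − 74.5327:
  bottom plate: d = -65.5327 mm → contributes +14 001 777 mm⁴
  web plate: d = 38.4673 mm → contributes +10 232 790 mm⁴
  top plate: d = 138.467 mm → contributes +17 263 371 mm⁴
Total I = 41 497 938 mm⁴.

I_x ≈ 4.150 × 10⁷ mm⁴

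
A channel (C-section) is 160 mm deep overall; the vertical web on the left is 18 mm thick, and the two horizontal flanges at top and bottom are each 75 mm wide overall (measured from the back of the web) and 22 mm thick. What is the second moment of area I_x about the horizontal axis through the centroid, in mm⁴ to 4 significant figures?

Split into non-overlapping primitives; take the origin at the lower-left of the bounding box.
Web: 18 × 160, A = 2 880 mm², y = 80 mm, Ī = 6 144 000 mm⁴.
Top flange (beyond web): 57 × 22, A = 1 254 mm², y = 149 mm, Ī = 50 578 mm⁴.
Bottom flange (beyond web): 57 × 22, A = 1 254 mm², y = 11 mm, Ī = 50 578 mm⁴.
By symmetry the centroid is at mid-height, ȳ = 80 mm.
Transfer each piece to the horizontal axis through the centroid using Ī + A·d² with d = y − 80:
  web: d = 0 mm → contributes +6 144 000 mm⁴
  top flange (beyond web): d = 69 mm → contributes +6 020 872 mm⁴
  bottom flange (beyond web): d = -69 mm → contributes +6 020 872 mm⁴
Total I = 18 185 744 mm⁴.

I_x ≈ 1.819 × 10⁷ mm⁴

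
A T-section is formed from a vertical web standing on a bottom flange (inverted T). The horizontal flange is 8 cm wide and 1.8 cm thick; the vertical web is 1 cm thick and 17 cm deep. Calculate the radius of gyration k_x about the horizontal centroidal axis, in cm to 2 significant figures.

k_x ≈ 5.9 cm

Split into non-overlapping primitives; take the origin at the lower-left of the bounding box.
Flange: 8 × 1.8, A = 14.4 cm², y = 0.9 cm, Ī = 3.888 cm⁴.
Web: 1 × 17, A = 17 cm², y = 10.3 cm, Ī = 409.4 cm⁴.
Centroid: ȳ = ΣA·y / ΣA = 5.989 cm.
Transfer each piece to the horizontal centroidal axis using Ī + A·d² with d = y − 5.989:
  flange: d = -5.089 cm → contributes +376.8 cm⁴
  web: d = 4.311 cm → contributes +725.3 cm⁴
Total I = 1 102 cm⁴.
Radius of gyration: k = √(I/A) = √(1 102 / 31.4) = 5.925 cm.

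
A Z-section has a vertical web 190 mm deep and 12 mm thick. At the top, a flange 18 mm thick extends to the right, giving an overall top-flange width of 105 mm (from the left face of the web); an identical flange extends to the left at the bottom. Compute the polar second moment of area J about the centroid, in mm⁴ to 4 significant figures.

Split into non-overlapping primitives; take the origin at the lower-left of the bounding box.
Web: 12 × 190, A = 2 280 mm², y = 95 mm, Ī = 6 859 000 mm⁴.
Top flange (beyond web): 93 × 18, A = 1 674 mm², y = 181 mm, Ī = 45 198 mm⁴.
Bottom flange (beyond web): 93 × 18, A = 1 674 mm², y = 9 mm, Ī = 45 198 mm⁴.
Centroid: ȳ = ΣA·y / ΣA = 95 mm.
Transfer each piece to the centroidal x-axis using Ī + A·d² with d = y − 95:
  web: d = 0 mm → contributes +6 859 000 mm⁴
  top flange (beyond web): d = 86 mm → contributes +12 426 102 mm⁴
  bottom flange (beyond web): d = -86 mm → contributes +12 426 102 mm⁴
Total I = 31 711 204 mm⁴.
For the y-axis: x̄ = 99 mm.
Repeating about the centroidal y-axis gives I_y = 11 668 356 mm⁴.
Polar second moment: J = I_x + I_y = 43 379 560 mm⁴.

J ≈ 4.338 × 10⁷ mm⁴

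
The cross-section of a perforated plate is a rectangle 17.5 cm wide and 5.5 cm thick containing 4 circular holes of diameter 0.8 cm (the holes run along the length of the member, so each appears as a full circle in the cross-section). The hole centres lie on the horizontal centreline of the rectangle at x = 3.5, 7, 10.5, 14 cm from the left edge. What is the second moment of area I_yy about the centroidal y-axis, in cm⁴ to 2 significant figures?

Treat the section as a set of non-overlapping primitives; coordinates are from the bounding-box lower-left.
Plate: 17.5 × 5.5, A = 96.25 cm², x = 8.75 cm, Ī = 2 456 cm⁴.
Hole 1 (subtracted): ⌀0.8, A = 0.5027 cm², x = 3.5 cm, Ī = 0.02011 cm⁴.
Hole 2 (subtracted): ⌀0.8, A = 0.5027 cm², x = 7 cm, Ī = 0.02011 cm⁴.
Hole 3 (subtracted): ⌀0.8, A = 0.5027 cm², x = 10.5 cm, Ī = 0.02011 cm⁴.
Hole 4 (subtracted): ⌀0.8, A = 0.5027 cm², x = 14 cm, Ī = 0.02011 cm⁴.
By symmetry the centroid is at mid-width, x̄ = 8.75 cm.
Transfer each piece to the centroidal y-axis using Ī + A·d² with d = x − 8.75:
  plate: d = 0 cm → contributes +2 456 cm⁴
  hole 1: d = -5.25 cm → contributes −13.87 cm⁴
  hole 2: d = -1.75 cm → contributes −1.559 cm⁴
  hole 3: d = 1.75 cm → contributes −1.559 cm⁴
  hole 4: d = 5.25 cm → contributes −13.87 cm⁴
Total I = 2 426 cm⁴.

I_yy ≈ 2400 cm⁴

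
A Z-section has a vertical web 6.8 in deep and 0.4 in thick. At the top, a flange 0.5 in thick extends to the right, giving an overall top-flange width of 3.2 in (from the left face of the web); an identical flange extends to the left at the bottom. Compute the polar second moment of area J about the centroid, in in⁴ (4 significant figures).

Decompose the section into non-overlapping parts with the origin at the bottom-left of its bounding rectangle.
Web: 0.4 × 6.8, A = 2.72 in², y = 3.4 in, Ī = 10.4811 in⁴.
Top flange (beyond web): 2.8 × 0.5, A = 1.4 in², y = 6.55 in, Ī = 0.0291667 in⁴.
Bottom flange (beyond web): 2.8 × 0.5, A = 1.4 in², y = 0.25 in, Ī = 0.0291667 in⁴.
Centroid: ȳ = ΣA·y / ΣA = 3.4 in.
Transfer each piece to the centroidal x-axis using Ī + A·d² with d = y − 3.4:
  web: d = 0 in → contributes +10.4811 in⁴
  top flange (beyond web): d = 3.15 in → contributes +13.9207 in⁴
  bottom flange (beyond web): d = -3.15 in → contributes +13.9207 in⁴
Total I = 38.3224 in⁴.
For the y-axis: x̄ = 3 in.
Repeating about the centroidal y-axis gives I_y = 9.0336 in⁴.
Polar second moment: J = I_x + I_y = 47.356 in⁴.

J ≈ 47.36 in⁴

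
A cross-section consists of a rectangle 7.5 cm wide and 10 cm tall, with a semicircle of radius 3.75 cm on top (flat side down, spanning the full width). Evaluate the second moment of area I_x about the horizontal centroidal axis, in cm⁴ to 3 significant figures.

I_x ≈ 1390 cm⁴

Break the section into simple shapes (no overlaps), measuring from the bottom-left corner of the bounding box.
Rectangular body: 7.5 × 10, A = 75 cm², y = 5 cm, Ī = 625 cm⁴.
Semicircular cap: semicircle r = 3.75, A = 22.089 cm², y = 11.592 cm, Ī = 21.705 cm⁴.
Centroid: ȳ = ΣA·y / ΣA = 6.4997 cm.
Transfer each piece to the horizontal centroidal axis using Ī + A·d² with d = y − 6.4997:
  rectangular body: d = -1.4997 cm → contributes +793.68 cm⁴
  semicircular cap: d = 5.0919 cm → contributes +594.42 cm⁴
Total I = 1388.1 cm⁴.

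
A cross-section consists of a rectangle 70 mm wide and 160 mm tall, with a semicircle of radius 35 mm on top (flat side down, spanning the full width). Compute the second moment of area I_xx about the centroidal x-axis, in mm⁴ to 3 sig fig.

Treat the section as a set of non-overlapping primitives; coordinates are from the bounding-box lower-left.
Rectangular body: 70 × 160, A = 11 200 mm², y = 80 mm, Ī = 23 893 333 mm⁴.
Semicircular cap: semicircle r = 35, A = 1924.2 mm², y = 174.85 mm, Ī = 164 704 mm⁴.
Centroid: ȳ = ΣA·y / ΣA = 93.907 mm.
Transfer each piece to the centroidal x-axis using Ī + A·d² with d = y − 93.907:
  rectangular body: d = -13.907 mm → contributes +26 059 531 mm⁴
  semicircular cap: d = 80.947 mm → contributes +12 773 110 mm⁴
Total I = 38 832 641 mm⁴.

I_xx ≈ 3.88 × 10⁷ mm⁴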